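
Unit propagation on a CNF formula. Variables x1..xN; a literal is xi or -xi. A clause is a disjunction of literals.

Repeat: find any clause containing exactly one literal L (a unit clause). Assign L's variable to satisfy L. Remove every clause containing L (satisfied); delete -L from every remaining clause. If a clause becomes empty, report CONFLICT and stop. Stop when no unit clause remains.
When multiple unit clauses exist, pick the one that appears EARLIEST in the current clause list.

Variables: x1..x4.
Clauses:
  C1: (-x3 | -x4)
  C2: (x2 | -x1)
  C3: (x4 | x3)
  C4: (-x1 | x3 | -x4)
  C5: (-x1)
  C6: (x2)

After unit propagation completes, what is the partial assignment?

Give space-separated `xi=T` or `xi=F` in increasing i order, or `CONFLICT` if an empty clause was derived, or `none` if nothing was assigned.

Answer: x1=F x2=T

Derivation:
unit clause [-1] forces x1=F; simplify:
  satisfied 3 clause(s); 3 remain; assigned so far: [1]
unit clause [2] forces x2=T; simplify:
  satisfied 1 clause(s); 2 remain; assigned so far: [1, 2]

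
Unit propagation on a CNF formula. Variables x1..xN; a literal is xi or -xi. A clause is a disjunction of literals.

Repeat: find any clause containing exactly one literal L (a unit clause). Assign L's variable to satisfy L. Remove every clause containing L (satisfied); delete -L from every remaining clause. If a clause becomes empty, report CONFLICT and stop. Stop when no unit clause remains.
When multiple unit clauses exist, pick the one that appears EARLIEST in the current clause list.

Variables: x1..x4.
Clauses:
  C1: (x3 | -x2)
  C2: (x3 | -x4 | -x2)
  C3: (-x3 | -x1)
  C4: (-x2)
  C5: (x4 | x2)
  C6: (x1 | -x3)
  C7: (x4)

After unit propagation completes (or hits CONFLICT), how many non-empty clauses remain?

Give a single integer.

unit clause [-2] forces x2=F; simplify:
  drop 2 from [4, 2] -> [4]
  satisfied 3 clause(s); 4 remain; assigned so far: [2]
unit clause [4] forces x4=T; simplify:
  satisfied 2 clause(s); 2 remain; assigned so far: [2, 4]

Answer: 2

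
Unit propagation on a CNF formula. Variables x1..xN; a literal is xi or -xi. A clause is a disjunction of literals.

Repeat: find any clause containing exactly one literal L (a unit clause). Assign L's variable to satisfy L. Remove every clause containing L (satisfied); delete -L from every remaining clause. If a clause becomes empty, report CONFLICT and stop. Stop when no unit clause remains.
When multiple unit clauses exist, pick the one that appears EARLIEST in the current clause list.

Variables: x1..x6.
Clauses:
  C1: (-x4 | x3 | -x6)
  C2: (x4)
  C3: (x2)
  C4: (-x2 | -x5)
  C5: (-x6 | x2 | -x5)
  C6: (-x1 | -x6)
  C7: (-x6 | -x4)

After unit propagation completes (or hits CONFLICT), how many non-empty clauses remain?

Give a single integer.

Answer: 0

Derivation:
unit clause [4] forces x4=T; simplify:
  drop -4 from [-4, 3, -6] -> [3, -6]
  drop -4 from [-6, -4] -> [-6]
  satisfied 1 clause(s); 6 remain; assigned so far: [4]
unit clause [2] forces x2=T; simplify:
  drop -2 from [-2, -5] -> [-5]
  satisfied 2 clause(s); 4 remain; assigned so far: [2, 4]
unit clause [-5] forces x5=F; simplify:
  satisfied 1 clause(s); 3 remain; assigned so far: [2, 4, 5]
unit clause [-6] forces x6=F; simplify:
  satisfied 3 clause(s); 0 remain; assigned so far: [2, 4, 5, 6]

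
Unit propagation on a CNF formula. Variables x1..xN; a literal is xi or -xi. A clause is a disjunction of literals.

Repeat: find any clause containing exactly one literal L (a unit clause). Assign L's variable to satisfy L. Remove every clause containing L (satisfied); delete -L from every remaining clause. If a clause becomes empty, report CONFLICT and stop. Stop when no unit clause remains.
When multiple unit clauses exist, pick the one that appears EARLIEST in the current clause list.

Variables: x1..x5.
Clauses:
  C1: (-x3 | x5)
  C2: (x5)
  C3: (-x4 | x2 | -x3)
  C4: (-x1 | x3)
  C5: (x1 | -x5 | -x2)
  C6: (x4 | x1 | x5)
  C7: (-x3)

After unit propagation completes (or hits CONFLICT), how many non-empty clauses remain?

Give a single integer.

Answer: 0

Derivation:
unit clause [5] forces x5=T; simplify:
  drop -5 from [1, -5, -2] -> [1, -2]
  satisfied 3 clause(s); 4 remain; assigned so far: [5]
unit clause [-3] forces x3=F; simplify:
  drop 3 from [-1, 3] -> [-1]
  satisfied 2 clause(s); 2 remain; assigned so far: [3, 5]
unit clause [-1] forces x1=F; simplify:
  drop 1 from [1, -2] -> [-2]
  satisfied 1 clause(s); 1 remain; assigned so far: [1, 3, 5]
unit clause [-2] forces x2=F; simplify:
  satisfied 1 clause(s); 0 remain; assigned so far: [1, 2, 3, 5]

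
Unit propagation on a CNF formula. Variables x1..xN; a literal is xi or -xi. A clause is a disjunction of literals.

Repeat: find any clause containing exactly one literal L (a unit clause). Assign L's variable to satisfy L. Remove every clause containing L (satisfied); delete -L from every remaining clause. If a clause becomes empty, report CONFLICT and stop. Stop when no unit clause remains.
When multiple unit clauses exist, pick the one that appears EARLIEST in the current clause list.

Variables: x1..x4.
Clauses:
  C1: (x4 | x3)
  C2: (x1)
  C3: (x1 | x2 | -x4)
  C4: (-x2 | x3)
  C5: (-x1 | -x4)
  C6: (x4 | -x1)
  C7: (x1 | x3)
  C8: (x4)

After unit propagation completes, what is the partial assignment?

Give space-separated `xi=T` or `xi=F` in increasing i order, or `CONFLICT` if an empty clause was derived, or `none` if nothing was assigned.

unit clause [1] forces x1=T; simplify:
  drop -1 from [-1, -4] -> [-4]
  drop -1 from [4, -1] -> [4]
  satisfied 3 clause(s); 5 remain; assigned so far: [1]
unit clause [-4] forces x4=F; simplify:
  drop 4 from [4, 3] -> [3]
  drop 4 from [4] -> [] (empty!)
  drop 4 from [4] -> [] (empty!)
  satisfied 1 clause(s); 4 remain; assigned so far: [1, 4]
CONFLICT (empty clause)

Answer: CONFLICT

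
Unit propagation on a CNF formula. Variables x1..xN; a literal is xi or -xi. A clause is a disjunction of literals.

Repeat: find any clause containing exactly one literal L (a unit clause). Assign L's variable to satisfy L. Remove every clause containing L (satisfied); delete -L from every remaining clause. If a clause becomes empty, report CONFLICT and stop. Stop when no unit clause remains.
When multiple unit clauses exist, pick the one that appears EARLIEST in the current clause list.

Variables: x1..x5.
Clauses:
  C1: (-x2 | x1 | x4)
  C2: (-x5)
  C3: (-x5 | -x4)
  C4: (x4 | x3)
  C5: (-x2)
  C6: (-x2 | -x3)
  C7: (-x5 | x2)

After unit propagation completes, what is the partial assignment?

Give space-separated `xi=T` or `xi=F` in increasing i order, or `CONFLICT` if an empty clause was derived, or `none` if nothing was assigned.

unit clause [-5] forces x5=F; simplify:
  satisfied 3 clause(s); 4 remain; assigned so far: [5]
unit clause [-2] forces x2=F; simplify:
  satisfied 3 clause(s); 1 remain; assigned so far: [2, 5]

Answer: x2=F x5=F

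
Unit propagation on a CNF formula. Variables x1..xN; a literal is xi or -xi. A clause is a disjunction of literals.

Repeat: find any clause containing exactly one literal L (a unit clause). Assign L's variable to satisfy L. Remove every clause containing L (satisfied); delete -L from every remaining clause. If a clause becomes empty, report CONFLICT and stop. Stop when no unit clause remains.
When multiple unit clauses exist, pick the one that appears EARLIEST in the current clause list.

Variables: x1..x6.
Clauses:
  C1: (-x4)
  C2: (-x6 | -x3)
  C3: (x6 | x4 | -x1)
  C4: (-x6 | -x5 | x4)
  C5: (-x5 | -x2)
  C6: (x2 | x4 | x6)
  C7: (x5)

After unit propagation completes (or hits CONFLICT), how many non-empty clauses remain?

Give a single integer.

Answer: 0

Derivation:
unit clause [-4] forces x4=F; simplify:
  drop 4 from [6, 4, -1] -> [6, -1]
  drop 4 from [-6, -5, 4] -> [-6, -5]
  drop 4 from [2, 4, 6] -> [2, 6]
  satisfied 1 clause(s); 6 remain; assigned so far: [4]
unit clause [5] forces x5=T; simplify:
  drop -5 from [-6, -5] -> [-6]
  drop -5 from [-5, -2] -> [-2]
  satisfied 1 clause(s); 5 remain; assigned so far: [4, 5]
unit clause [-6] forces x6=F; simplify:
  drop 6 from [6, -1] -> [-1]
  drop 6 from [2, 6] -> [2]
  satisfied 2 clause(s); 3 remain; assigned so far: [4, 5, 6]
unit clause [-1] forces x1=F; simplify:
  satisfied 1 clause(s); 2 remain; assigned so far: [1, 4, 5, 6]
unit clause [-2] forces x2=F; simplify:
  drop 2 from [2] -> [] (empty!)
  satisfied 1 clause(s); 1 remain; assigned so far: [1, 2, 4, 5, 6]
CONFLICT (empty clause)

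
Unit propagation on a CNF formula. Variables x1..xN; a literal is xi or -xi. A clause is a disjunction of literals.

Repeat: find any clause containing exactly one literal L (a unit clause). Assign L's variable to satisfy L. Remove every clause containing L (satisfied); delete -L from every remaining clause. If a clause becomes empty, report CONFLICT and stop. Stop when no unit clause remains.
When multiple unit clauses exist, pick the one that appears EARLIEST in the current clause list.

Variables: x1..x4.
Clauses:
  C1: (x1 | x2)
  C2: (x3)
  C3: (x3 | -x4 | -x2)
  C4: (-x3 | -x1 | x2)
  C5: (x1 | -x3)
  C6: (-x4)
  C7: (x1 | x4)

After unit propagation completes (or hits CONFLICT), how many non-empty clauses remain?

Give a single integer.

unit clause [3] forces x3=T; simplify:
  drop -3 from [-3, -1, 2] -> [-1, 2]
  drop -3 from [1, -3] -> [1]
  satisfied 2 clause(s); 5 remain; assigned so far: [3]
unit clause [1] forces x1=T; simplify:
  drop -1 from [-1, 2] -> [2]
  satisfied 3 clause(s); 2 remain; assigned so far: [1, 3]
unit clause [2] forces x2=T; simplify:
  satisfied 1 clause(s); 1 remain; assigned so far: [1, 2, 3]
unit clause [-4] forces x4=F; simplify:
  satisfied 1 clause(s); 0 remain; assigned so far: [1, 2, 3, 4]

Answer: 0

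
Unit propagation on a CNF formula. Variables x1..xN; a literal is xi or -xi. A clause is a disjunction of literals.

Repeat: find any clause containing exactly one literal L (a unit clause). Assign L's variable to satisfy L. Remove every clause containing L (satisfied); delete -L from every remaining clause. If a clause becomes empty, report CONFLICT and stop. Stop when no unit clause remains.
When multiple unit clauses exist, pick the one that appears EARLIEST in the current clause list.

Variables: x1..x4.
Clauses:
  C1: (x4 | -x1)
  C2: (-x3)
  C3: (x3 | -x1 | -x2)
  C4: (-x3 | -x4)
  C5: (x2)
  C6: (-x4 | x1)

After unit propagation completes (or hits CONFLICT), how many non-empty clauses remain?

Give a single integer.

Answer: 0

Derivation:
unit clause [-3] forces x3=F; simplify:
  drop 3 from [3, -1, -2] -> [-1, -2]
  satisfied 2 clause(s); 4 remain; assigned so far: [3]
unit clause [2] forces x2=T; simplify:
  drop -2 from [-1, -2] -> [-1]
  satisfied 1 clause(s); 3 remain; assigned so far: [2, 3]
unit clause [-1] forces x1=F; simplify:
  drop 1 from [-4, 1] -> [-4]
  satisfied 2 clause(s); 1 remain; assigned so far: [1, 2, 3]
unit clause [-4] forces x4=F; simplify:
  satisfied 1 clause(s); 0 remain; assigned so far: [1, 2, 3, 4]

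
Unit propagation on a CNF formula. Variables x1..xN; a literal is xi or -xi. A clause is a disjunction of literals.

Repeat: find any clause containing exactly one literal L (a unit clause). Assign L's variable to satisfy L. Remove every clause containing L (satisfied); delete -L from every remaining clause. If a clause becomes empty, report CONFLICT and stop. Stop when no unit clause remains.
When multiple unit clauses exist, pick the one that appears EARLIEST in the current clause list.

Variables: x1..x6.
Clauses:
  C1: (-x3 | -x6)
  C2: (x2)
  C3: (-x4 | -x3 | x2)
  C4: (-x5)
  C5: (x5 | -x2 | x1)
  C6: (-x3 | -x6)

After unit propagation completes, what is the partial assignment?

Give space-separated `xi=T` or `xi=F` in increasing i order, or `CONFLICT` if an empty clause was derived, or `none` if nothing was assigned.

Answer: x1=T x2=T x5=F

Derivation:
unit clause [2] forces x2=T; simplify:
  drop -2 from [5, -2, 1] -> [5, 1]
  satisfied 2 clause(s); 4 remain; assigned so far: [2]
unit clause [-5] forces x5=F; simplify:
  drop 5 from [5, 1] -> [1]
  satisfied 1 clause(s); 3 remain; assigned so far: [2, 5]
unit clause [1] forces x1=T; simplify:
  satisfied 1 clause(s); 2 remain; assigned so far: [1, 2, 5]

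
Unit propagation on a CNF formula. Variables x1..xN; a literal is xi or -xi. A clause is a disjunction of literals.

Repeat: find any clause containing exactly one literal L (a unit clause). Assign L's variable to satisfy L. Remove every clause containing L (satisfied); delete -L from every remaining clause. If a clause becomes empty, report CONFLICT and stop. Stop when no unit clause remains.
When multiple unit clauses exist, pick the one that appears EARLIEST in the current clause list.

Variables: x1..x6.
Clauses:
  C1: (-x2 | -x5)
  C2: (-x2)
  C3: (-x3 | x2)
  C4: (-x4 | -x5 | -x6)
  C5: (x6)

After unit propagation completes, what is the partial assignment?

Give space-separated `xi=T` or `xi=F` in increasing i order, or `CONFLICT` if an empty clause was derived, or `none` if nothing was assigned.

unit clause [-2] forces x2=F; simplify:
  drop 2 from [-3, 2] -> [-3]
  satisfied 2 clause(s); 3 remain; assigned so far: [2]
unit clause [-3] forces x3=F; simplify:
  satisfied 1 clause(s); 2 remain; assigned so far: [2, 3]
unit clause [6] forces x6=T; simplify:
  drop -6 from [-4, -5, -6] -> [-4, -5]
  satisfied 1 clause(s); 1 remain; assigned so far: [2, 3, 6]

Answer: x2=F x3=F x6=T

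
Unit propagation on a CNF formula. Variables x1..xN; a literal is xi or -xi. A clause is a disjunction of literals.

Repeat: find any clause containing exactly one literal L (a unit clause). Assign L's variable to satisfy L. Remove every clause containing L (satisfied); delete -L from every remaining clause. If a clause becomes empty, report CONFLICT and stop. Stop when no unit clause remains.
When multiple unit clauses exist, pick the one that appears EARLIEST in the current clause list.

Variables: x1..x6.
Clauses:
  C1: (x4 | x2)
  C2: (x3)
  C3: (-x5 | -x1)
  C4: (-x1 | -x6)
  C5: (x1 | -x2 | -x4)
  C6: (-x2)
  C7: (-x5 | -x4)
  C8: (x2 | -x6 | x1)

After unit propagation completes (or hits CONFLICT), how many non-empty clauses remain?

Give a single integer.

unit clause [3] forces x3=T; simplify:
  satisfied 1 clause(s); 7 remain; assigned so far: [3]
unit clause [-2] forces x2=F; simplify:
  drop 2 from [4, 2] -> [4]
  drop 2 from [2, -6, 1] -> [-6, 1]
  satisfied 2 clause(s); 5 remain; assigned so far: [2, 3]
unit clause [4] forces x4=T; simplify:
  drop -4 from [-5, -4] -> [-5]
  satisfied 1 clause(s); 4 remain; assigned so far: [2, 3, 4]
unit clause [-5] forces x5=F; simplify:
  satisfied 2 clause(s); 2 remain; assigned so far: [2, 3, 4, 5]

Answer: 2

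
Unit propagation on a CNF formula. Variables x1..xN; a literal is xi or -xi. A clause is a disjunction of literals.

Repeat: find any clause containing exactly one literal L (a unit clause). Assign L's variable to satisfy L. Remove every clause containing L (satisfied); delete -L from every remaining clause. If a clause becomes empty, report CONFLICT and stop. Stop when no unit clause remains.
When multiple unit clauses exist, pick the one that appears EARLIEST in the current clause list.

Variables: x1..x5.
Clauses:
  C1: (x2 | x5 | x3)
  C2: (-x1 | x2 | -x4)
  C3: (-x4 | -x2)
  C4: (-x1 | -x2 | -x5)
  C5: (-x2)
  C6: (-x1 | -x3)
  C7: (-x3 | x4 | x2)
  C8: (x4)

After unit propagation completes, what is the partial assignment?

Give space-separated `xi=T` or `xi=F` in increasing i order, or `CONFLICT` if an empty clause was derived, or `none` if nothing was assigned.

unit clause [-2] forces x2=F; simplify:
  drop 2 from [2, 5, 3] -> [5, 3]
  drop 2 from [-1, 2, -4] -> [-1, -4]
  drop 2 from [-3, 4, 2] -> [-3, 4]
  satisfied 3 clause(s); 5 remain; assigned so far: [2]
unit clause [4] forces x4=T; simplify:
  drop -4 from [-1, -4] -> [-1]
  satisfied 2 clause(s); 3 remain; assigned so far: [2, 4]
unit clause [-1] forces x1=F; simplify:
  satisfied 2 clause(s); 1 remain; assigned so far: [1, 2, 4]

Answer: x1=F x2=F x4=T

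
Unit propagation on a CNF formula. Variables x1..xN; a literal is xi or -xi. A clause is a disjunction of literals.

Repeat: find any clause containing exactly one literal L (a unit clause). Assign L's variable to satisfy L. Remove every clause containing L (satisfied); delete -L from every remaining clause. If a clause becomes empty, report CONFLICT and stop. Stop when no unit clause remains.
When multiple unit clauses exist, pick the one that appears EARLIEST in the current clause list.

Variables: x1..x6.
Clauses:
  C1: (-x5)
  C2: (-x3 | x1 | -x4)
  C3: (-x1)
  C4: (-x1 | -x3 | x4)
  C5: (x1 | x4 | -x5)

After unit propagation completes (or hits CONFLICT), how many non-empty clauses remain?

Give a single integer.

Answer: 1

Derivation:
unit clause [-5] forces x5=F; simplify:
  satisfied 2 clause(s); 3 remain; assigned so far: [5]
unit clause [-1] forces x1=F; simplify:
  drop 1 from [-3, 1, -4] -> [-3, -4]
  satisfied 2 clause(s); 1 remain; assigned so far: [1, 5]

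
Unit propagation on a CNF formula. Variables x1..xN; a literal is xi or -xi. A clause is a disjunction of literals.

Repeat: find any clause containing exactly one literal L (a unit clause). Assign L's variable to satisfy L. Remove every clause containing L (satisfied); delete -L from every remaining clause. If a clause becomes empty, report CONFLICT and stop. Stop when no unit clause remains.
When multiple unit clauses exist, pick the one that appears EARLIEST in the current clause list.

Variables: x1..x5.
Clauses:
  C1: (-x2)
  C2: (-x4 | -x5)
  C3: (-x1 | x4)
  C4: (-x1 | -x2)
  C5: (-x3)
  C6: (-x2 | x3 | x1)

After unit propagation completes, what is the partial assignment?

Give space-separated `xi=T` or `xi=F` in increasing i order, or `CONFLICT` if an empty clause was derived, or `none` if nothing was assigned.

Answer: x2=F x3=F

Derivation:
unit clause [-2] forces x2=F; simplify:
  satisfied 3 clause(s); 3 remain; assigned so far: [2]
unit clause [-3] forces x3=F; simplify:
  satisfied 1 clause(s); 2 remain; assigned so far: [2, 3]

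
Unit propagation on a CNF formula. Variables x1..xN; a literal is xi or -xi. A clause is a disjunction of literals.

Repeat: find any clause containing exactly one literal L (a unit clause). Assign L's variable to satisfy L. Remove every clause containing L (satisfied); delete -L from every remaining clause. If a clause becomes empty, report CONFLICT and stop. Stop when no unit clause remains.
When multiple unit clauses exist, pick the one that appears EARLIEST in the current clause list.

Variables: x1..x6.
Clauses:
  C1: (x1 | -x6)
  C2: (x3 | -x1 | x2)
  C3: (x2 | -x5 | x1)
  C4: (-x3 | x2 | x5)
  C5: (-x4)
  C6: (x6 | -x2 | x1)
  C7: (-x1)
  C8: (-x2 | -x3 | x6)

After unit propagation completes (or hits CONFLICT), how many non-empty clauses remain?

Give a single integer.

unit clause [-4] forces x4=F; simplify:
  satisfied 1 clause(s); 7 remain; assigned so far: [4]
unit clause [-1] forces x1=F; simplify:
  drop 1 from [1, -6] -> [-6]
  drop 1 from [2, -5, 1] -> [2, -5]
  drop 1 from [6, -2, 1] -> [6, -2]
  satisfied 2 clause(s); 5 remain; assigned so far: [1, 4]
unit clause [-6] forces x6=F; simplify:
  drop 6 from [6, -2] -> [-2]
  drop 6 from [-2, -3, 6] -> [-2, -3]
  satisfied 1 clause(s); 4 remain; assigned so far: [1, 4, 6]
unit clause [-2] forces x2=F; simplify:
  drop 2 from [2, -5] -> [-5]
  drop 2 from [-3, 2, 5] -> [-3, 5]
  satisfied 2 clause(s); 2 remain; assigned so far: [1, 2, 4, 6]
unit clause [-5] forces x5=F; simplify:
  drop 5 from [-3, 5] -> [-3]
  satisfied 1 clause(s); 1 remain; assigned so far: [1, 2, 4, 5, 6]
unit clause [-3] forces x3=F; simplify:
  satisfied 1 clause(s); 0 remain; assigned so far: [1, 2, 3, 4, 5, 6]

Answer: 0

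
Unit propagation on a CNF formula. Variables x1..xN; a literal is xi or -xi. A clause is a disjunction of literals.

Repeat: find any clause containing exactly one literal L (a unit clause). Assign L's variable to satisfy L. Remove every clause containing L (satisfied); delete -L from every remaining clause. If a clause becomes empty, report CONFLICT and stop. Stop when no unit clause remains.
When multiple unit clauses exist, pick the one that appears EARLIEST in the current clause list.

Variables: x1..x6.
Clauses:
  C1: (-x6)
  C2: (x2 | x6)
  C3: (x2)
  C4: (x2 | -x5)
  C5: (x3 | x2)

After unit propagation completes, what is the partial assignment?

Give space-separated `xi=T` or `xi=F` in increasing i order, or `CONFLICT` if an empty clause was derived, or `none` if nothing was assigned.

Answer: x2=T x6=F

Derivation:
unit clause [-6] forces x6=F; simplify:
  drop 6 from [2, 6] -> [2]
  satisfied 1 clause(s); 4 remain; assigned so far: [6]
unit clause [2] forces x2=T; simplify:
  satisfied 4 clause(s); 0 remain; assigned so far: [2, 6]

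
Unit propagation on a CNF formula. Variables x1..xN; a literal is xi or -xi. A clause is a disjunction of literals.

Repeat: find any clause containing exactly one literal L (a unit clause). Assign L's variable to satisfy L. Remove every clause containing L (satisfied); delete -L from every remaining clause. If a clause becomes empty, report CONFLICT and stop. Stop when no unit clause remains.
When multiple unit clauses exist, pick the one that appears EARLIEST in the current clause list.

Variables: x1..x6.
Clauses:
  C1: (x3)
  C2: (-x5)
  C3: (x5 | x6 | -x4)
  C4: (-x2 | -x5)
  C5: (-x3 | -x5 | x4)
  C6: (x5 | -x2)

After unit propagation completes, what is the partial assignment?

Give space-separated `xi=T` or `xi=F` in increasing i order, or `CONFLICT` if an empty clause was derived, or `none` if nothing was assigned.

unit clause [3] forces x3=T; simplify:
  drop -3 from [-3, -5, 4] -> [-5, 4]
  satisfied 1 clause(s); 5 remain; assigned so far: [3]
unit clause [-5] forces x5=F; simplify:
  drop 5 from [5, 6, -4] -> [6, -4]
  drop 5 from [5, -2] -> [-2]
  satisfied 3 clause(s); 2 remain; assigned so far: [3, 5]
unit clause [-2] forces x2=F; simplify:
  satisfied 1 clause(s); 1 remain; assigned so far: [2, 3, 5]

Answer: x2=F x3=T x5=F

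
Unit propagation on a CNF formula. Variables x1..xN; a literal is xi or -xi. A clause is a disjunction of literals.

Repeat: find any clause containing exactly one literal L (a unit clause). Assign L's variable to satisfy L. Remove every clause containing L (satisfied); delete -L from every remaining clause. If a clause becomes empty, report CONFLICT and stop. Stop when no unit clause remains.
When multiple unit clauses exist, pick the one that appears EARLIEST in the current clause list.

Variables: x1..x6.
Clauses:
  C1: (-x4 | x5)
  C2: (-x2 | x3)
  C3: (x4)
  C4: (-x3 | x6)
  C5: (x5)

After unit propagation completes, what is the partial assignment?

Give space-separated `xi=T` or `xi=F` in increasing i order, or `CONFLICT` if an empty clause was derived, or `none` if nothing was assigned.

Answer: x4=T x5=T

Derivation:
unit clause [4] forces x4=T; simplify:
  drop -4 from [-4, 5] -> [5]
  satisfied 1 clause(s); 4 remain; assigned so far: [4]
unit clause [5] forces x5=T; simplify:
  satisfied 2 clause(s); 2 remain; assigned so far: [4, 5]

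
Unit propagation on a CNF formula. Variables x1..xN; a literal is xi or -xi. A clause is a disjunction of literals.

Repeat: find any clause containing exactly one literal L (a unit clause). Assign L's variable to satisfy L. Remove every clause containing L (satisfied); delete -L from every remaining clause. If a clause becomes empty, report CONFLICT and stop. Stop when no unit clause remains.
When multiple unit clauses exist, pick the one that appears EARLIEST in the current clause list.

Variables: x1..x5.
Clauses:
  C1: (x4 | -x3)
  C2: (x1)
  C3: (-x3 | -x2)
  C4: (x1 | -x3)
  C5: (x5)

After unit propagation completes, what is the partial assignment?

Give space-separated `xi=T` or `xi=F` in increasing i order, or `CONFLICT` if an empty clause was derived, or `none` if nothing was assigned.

Answer: x1=T x5=T

Derivation:
unit clause [1] forces x1=T; simplify:
  satisfied 2 clause(s); 3 remain; assigned so far: [1]
unit clause [5] forces x5=T; simplify:
  satisfied 1 clause(s); 2 remain; assigned so far: [1, 5]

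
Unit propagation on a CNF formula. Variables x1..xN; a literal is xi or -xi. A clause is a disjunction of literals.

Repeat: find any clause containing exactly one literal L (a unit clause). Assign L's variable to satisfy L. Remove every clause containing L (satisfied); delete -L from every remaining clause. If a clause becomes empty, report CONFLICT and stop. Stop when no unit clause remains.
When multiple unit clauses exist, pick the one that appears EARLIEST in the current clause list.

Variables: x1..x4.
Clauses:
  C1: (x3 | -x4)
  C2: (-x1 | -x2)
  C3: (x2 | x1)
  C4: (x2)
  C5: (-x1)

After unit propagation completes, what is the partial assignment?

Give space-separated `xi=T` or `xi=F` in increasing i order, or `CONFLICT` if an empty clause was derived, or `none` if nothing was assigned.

Answer: x1=F x2=T

Derivation:
unit clause [2] forces x2=T; simplify:
  drop -2 from [-1, -2] -> [-1]
  satisfied 2 clause(s); 3 remain; assigned so far: [2]
unit clause [-1] forces x1=F; simplify:
  satisfied 2 clause(s); 1 remain; assigned so far: [1, 2]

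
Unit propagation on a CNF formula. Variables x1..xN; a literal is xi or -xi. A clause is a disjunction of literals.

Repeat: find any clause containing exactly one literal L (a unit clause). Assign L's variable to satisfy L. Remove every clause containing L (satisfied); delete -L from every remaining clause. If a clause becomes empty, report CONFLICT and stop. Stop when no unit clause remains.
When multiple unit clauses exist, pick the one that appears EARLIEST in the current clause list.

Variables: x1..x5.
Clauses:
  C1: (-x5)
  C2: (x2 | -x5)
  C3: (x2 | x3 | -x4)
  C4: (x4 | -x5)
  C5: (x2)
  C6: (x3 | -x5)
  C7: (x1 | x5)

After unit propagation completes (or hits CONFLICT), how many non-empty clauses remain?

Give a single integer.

unit clause [-5] forces x5=F; simplify:
  drop 5 from [1, 5] -> [1]
  satisfied 4 clause(s); 3 remain; assigned so far: [5]
unit clause [2] forces x2=T; simplify:
  satisfied 2 clause(s); 1 remain; assigned so far: [2, 5]
unit clause [1] forces x1=T; simplify:
  satisfied 1 clause(s); 0 remain; assigned so far: [1, 2, 5]

Answer: 0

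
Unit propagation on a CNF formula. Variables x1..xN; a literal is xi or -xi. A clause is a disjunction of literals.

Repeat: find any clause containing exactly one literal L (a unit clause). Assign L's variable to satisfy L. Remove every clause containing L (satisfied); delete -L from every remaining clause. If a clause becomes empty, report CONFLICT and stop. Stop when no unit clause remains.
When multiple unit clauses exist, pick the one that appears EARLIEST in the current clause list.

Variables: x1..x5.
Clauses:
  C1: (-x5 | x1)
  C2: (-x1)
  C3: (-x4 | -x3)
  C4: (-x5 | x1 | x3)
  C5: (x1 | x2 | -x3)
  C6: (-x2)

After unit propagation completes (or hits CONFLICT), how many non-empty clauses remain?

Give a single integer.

unit clause [-1] forces x1=F; simplify:
  drop 1 from [-5, 1] -> [-5]
  drop 1 from [-5, 1, 3] -> [-5, 3]
  drop 1 from [1, 2, -3] -> [2, -3]
  satisfied 1 clause(s); 5 remain; assigned so far: [1]
unit clause [-5] forces x5=F; simplify:
  satisfied 2 clause(s); 3 remain; assigned so far: [1, 5]
unit clause [-2] forces x2=F; simplify:
  drop 2 from [2, -3] -> [-3]
  satisfied 1 clause(s); 2 remain; assigned so far: [1, 2, 5]
unit clause [-3] forces x3=F; simplify:
  satisfied 2 clause(s); 0 remain; assigned so far: [1, 2, 3, 5]

Answer: 0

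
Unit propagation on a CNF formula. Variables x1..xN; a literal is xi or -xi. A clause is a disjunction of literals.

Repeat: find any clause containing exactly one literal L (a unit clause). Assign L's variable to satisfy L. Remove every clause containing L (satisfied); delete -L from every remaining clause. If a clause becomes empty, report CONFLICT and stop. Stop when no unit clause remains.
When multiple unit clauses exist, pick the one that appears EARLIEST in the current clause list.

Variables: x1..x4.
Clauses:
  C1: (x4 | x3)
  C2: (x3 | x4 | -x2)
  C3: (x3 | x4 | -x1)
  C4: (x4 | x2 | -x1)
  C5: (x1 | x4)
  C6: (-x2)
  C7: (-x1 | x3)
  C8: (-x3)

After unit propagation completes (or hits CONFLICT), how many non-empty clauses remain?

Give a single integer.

unit clause [-2] forces x2=F; simplify:
  drop 2 from [4, 2, -1] -> [4, -1]
  satisfied 2 clause(s); 6 remain; assigned so far: [2]
unit clause [-3] forces x3=F; simplify:
  drop 3 from [4, 3] -> [4]
  drop 3 from [3, 4, -1] -> [4, -1]
  drop 3 from [-1, 3] -> [-1]
  satisfied 1 clause(s); 5 remain; assigned so far: [2, 3]
unit clause [4] forces x4=T; simplify:
  satisfied 4 clause(s); 1 remain; assigned so far: [2, 3, 4]
unit clause [-1] forces x1=F; simplify:
  satisfied 1 clause(s); 0 remain; assigned so far: [1, 2, 3, 4]

Answer: 0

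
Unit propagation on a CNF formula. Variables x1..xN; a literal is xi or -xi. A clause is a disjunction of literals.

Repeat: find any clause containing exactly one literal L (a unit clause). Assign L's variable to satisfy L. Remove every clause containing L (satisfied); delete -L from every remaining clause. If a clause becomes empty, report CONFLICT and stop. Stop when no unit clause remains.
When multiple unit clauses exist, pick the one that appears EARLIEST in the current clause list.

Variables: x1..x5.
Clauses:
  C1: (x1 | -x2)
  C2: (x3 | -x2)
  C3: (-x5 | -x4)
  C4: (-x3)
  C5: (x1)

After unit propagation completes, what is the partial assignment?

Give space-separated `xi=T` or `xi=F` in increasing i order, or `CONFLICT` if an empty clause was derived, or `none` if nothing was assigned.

unit clause [-3] forces x3=F; simplify:
  drop 3 from [3, -2] -> [-2]
  satisfied 1 clause(s); 4 remain; assigned so far: [3]
unit clause [-2] forces x2=F; simplify:
  satisfied 2 clause(s); 2 remain; assigned so far: [2, 3]
unit clause [1] forces x1=T; simplify:
  satisfied 1 clause(s); 1 remain; assigned so far: [1, 2, 3]

Answer: x1=T x2=F x3=F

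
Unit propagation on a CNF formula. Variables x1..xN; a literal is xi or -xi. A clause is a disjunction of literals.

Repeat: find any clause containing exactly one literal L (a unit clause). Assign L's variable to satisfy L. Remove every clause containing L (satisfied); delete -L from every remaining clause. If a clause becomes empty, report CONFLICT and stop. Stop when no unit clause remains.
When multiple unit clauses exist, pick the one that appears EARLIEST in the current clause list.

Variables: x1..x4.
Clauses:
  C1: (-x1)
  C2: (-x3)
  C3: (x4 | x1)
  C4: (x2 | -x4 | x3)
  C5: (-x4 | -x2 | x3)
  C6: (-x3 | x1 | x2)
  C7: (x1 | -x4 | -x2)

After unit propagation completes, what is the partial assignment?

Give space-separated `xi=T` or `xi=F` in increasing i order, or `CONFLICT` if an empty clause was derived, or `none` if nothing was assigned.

unit clause [-1] forces x1=F; simplify:
  drop 1 from [4, 1] -> [4]
  drop 1 from [-3, 1, 2] -> [-3, 2]
  drop 1 from [1, -4, -2] -> [-4, -2]
  satisfied 1 clause(s); 6 remain; assigned so far: [1]
unit clause [-3] forces x3=F; simplify:
  drop 3 from [2, -4, 3] -> [2, -4]
  drop 3 from [-4, -2, 3] -> [-4, -2]
  satisfied 2 clause(s); 4 remain; assigned so far: [1, 3]
unit clause [4] forces x4=T; simplify:
  drop -4 from [2, -4] -> [2]
  drop -4 from [-4, -2] -> [-2]
  drop -4 from [-4, -2] -> [-2]
  satisfied 1 clause(s); 3 remain; assigned so far: [1, 3, 4]
unit clause [2] forces x2=T; simplify:
  drop -2 from [-2] -> [] (empty!)
  drop -2 from [-2] -> [] (empty!)
  satisfied 1 clause(s); 2 remain; assigned so far: [1, 2, 3, 4]
CONFLICT (empty clause)

Answer: CONFLICT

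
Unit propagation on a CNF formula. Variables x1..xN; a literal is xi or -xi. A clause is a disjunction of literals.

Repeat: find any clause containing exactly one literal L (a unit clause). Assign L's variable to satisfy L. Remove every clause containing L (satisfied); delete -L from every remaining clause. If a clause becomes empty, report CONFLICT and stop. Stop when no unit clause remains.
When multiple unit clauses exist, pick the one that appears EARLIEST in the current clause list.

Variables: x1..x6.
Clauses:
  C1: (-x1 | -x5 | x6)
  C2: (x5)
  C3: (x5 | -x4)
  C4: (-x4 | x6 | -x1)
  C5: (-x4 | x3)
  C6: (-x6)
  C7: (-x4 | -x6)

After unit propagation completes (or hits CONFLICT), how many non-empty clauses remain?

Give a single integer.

unit clause [5] forces x5=T; simplify:
  drop -5 from [-1, -5, 6] -> [-1, 6]
  satisfied 2 clause(s); 5 remain; assigned so far: [5]
unit clause [-6] forces x6=F; simplify:
  drop 6 from [-1, 6] -> [-1]
  drop 6 from [-4, 6, -1] -> [-4, -1]
  satisfied 2 clause(s); 3 remain; assigned so far: [5, 6]
unit clause [-1] forces x1=F; simplify:
  satisfied 2 clause(s); 1 remain; assigned so far: [1, 5, 6]

Answer: 1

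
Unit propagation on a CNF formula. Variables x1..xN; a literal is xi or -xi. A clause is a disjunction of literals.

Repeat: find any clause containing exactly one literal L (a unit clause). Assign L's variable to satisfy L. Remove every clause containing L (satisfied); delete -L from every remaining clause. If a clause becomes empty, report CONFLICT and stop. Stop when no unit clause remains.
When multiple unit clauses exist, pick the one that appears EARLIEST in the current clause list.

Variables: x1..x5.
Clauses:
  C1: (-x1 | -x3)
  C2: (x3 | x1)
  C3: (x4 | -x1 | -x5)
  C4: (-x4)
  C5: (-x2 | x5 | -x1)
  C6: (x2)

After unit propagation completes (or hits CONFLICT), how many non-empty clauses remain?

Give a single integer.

Answer: 4

Derivation:
unit clause [-4] forces x4=F; simplify:
  drop 4 from [4, -1, -5] -> [-1, -5]
  satisfied 1 clause(s); 5 remain; assigned so far: [4]
unit clause [2] forces x2=T; simplify:
  drop -2 from [-2, 5, -1] -> [5, -1]
  satisfied 1 clause(s); 4 remain; assigned so far: [2, 4]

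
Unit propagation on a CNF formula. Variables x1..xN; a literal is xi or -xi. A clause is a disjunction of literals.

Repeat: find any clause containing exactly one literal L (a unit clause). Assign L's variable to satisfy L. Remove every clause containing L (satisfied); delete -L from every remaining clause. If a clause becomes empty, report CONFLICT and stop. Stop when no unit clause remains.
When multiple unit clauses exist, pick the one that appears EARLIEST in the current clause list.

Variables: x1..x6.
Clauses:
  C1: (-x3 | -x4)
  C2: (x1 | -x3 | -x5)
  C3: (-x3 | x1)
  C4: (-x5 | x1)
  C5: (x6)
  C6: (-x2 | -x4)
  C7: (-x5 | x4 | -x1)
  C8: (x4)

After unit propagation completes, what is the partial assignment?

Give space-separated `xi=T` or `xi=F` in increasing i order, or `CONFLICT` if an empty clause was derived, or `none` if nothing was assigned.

Answer: x2=F x3=F x4=T x6=T

Derivation:
unit clause [6] forces x6=T; simplify:
  satisfied 1 clause(s); 7 remain; assigned so far: [6]
unit clause [4] forces x4=T; simplify:
  drop -4 from [-3, -4] -> [-3]
  drop -4 from [-2, -4] -> [-2]
  satisfied 2 clause(s); 5 remain; assigned so far: [4, 6]
unit clause [-3] forces x3=F; simplify:
  satisfied 3 clause(s); 2 remain; assigned so far: [3, 4, 6]
unit clause [-2] forces x2=F; simplify:
  satisfied 1 clause(s); 1 remain; assigned so far: [2, 3, 4, 6]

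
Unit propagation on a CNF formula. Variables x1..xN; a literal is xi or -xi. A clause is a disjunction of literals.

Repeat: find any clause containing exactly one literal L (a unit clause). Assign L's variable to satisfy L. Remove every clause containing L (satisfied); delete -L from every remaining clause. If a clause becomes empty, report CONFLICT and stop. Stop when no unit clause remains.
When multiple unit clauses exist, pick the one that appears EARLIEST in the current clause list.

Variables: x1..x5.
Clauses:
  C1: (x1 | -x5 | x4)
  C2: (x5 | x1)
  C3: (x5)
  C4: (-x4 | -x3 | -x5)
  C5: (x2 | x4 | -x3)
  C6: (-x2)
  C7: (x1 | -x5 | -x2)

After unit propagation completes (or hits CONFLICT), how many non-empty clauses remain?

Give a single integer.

unit clause [5] forces x5=T; simplify:
  drop -5 from [1, -5, 4] -> [1, 4]
  drop -5 from [-4, -3, -5] -> [-4, -3]
  drop -5 from [1, -5, -2] -> [1, -2]
  satisfied 2 clause(s); 5 remain; assigned so far: [5]
unit clause [-2] forces x2=F; simplify:
  drop 2 from [2, 4, -3] -> [4, -3]
  satisfied 2 clause(s); 3 remain; assigned so far: [2, 5]

Answer: 3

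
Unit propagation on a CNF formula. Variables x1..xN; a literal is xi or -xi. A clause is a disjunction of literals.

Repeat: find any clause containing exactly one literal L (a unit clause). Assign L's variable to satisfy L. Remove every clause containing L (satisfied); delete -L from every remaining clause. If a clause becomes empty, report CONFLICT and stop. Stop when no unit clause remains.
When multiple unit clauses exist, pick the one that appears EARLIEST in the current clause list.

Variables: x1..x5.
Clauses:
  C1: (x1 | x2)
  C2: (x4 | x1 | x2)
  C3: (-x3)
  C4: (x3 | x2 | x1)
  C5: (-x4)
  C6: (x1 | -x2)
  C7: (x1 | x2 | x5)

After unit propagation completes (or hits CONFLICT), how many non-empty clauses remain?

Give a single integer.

Answer: 5

Derivation:
unit clause [-3] forces x3=F; simplify:
  drop 3 from [3, 2, 1] -> [2, 1]
  satisfied 1 clause(s); 6 remain; assigned so far: [3]
unit clause [-4] forces x4=F; simplify:
  drop 4 from [4, 1, 2] -> [1, 2]
  satisfied 1 clause(s); 5 remain; assigned so far: [3, 4]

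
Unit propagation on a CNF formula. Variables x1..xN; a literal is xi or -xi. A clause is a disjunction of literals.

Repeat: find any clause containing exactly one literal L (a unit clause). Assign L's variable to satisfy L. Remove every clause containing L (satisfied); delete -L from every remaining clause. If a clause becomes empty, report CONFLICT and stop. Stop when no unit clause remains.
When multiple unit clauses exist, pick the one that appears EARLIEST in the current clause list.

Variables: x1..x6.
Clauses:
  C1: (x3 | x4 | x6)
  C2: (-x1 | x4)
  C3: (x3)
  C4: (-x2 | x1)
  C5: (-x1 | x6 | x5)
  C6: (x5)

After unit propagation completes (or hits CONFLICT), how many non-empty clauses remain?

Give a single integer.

unit clause [3] forces x3=T; simplify:
  satisfied 2 clause(s); 4 remain; assigned so far: [3]
unit clause [5] forces x5=T; simplify:
  satisfied 2 clause(s); 2 remain; assigned so far: [3, 5]

Answer: 2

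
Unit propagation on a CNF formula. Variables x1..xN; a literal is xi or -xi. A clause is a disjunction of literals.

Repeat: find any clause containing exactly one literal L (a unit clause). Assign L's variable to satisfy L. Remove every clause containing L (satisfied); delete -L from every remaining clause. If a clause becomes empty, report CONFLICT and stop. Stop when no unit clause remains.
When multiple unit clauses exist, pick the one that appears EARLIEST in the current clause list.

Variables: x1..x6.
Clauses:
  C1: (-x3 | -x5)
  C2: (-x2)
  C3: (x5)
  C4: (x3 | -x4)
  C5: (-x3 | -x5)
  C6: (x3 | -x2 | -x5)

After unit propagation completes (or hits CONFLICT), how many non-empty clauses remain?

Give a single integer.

unit clause [-2] forces x2=F; simplify:
  satisfied 2 clause(s); 4 remain; assigned so far: [2]
unit clause [5] forces x5=T; simplify:
  drop -5 from [-3, -5] -> [-3]
  drop -5 from [-3, -5] -> [-3]
  satisfied 1 clause(s); 3 remain; assigned so far: [2, 5]
unit clause [-3] forces x3=F; simplify:
  drop 3 from [3, -4] -> [-4]
  satisfied 2 clause(s); 1 remain; assigned so far: [2, 3, 5]
unit clause [-4] forces x4=F; simplify:
  satisfied 1 clause(s); 0 remain; assigned so far: [2, 3, 4, 5]

Answer: 0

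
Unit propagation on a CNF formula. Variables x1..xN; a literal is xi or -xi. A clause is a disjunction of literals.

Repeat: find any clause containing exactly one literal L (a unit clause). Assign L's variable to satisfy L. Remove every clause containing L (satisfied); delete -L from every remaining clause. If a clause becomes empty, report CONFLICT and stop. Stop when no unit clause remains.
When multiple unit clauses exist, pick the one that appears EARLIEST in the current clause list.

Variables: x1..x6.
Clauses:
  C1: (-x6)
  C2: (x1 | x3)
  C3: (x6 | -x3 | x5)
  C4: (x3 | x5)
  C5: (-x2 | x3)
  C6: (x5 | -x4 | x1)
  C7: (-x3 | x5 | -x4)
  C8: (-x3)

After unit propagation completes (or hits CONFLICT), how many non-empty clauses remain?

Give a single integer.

unit clause [-6] forces x6=F; simplify:
  drop 6 from [6, -3, 5] -> [-3, 5]
  satisfied 1 clause(s); 7 remain; assigned so far: [6]
unit clause [-3] forces x3=F; simplify:
  drop 3 from [1, 3] -> [1]
  drop 3 from [3, 5] -> [5]
  drop 3 from [-2, 3] -> [-2]
  satisfied 3 clause(s); 4 remain; assigned so far: [3, 6]
unit clause [1] forces x1=T; simplify:
  satisfied 2 clause(s); 2 remain; assigned so far: [1, 3, 6]
unit clause [5] forces x5=T; simplify:
  satisfied 1 clause(s); 1 remain; assigned so far: [1, 3, 5, 6]
unit clause [-2] forces x2=F; simplify:
  satisfied 1 clause(s); 0 remain; assigned so far: [1, 2, 3, 5, 6]

Answer: 0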